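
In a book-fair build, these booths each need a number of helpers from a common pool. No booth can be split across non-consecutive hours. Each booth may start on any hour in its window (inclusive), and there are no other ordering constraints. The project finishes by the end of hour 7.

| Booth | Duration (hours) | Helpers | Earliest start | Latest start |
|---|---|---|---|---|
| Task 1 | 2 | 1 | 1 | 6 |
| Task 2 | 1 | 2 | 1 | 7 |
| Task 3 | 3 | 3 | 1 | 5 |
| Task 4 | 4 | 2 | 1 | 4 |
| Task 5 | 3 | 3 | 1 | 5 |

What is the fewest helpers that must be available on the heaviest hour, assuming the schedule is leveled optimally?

Early-start (Task 1@1, Task 2@1, Task 3@1, Task 4@1, Task 5@1) gives peak 11: h1:11  h2:9  h3:8  h4:2  h5:0  h6:0  h7:0.
Shift Task 3→2, Task 4→3, Task 5→5.
Schedule Task 1@1, Task 2@1, Task 3@2, Task 4@3, Task 5@5: h1:3  h2:4  h3:5  h4:5  h5:5  h6:5  h7:3 — peak 5.
Total helper-hours = 30 over 7 hours ⇒ peak ≥ ⌈30/7⌉ = 5, so 5 is optimal.

5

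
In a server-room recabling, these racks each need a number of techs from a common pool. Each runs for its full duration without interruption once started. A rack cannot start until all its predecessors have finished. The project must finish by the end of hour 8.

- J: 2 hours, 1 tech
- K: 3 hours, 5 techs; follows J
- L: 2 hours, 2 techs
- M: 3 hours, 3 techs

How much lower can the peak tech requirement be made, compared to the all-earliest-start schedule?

3

Early-start peak: h1:6  h2:6  h3:8  h4:5  h5:5  h6:0  h7:0  h8:0 ⇒ 8.
Leveled (J@1, K@3, L@1, M@6): h1:3  h2:3  h3:5  h4:5  h5:5  h6:3  h7:3  h8:3 ⇒ 5.
Reduction 8 − 5 = 3.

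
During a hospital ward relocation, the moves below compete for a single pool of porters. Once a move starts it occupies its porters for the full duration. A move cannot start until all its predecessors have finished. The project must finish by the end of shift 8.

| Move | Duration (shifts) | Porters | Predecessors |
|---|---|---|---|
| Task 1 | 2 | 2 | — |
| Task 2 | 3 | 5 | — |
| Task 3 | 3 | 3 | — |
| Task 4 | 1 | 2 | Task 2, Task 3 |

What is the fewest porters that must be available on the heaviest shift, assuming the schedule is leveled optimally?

Early-start (Task 1@1, Task 2@1, Task 3@1, Task 4@4) gives peak 10: s1:10  s2:10  s3:8  s4:2  s5:0  s6:0  s7:0  s8:0.
Shift Task 2→4, Task 4→7.
Schedule Task 1@1, Task 2@4, Task 3@1, Task 4@7: s1:5  s2:5  s3:3  s4:5  s5:5  s6:5  s7:2  s8:0 — peak 5.

5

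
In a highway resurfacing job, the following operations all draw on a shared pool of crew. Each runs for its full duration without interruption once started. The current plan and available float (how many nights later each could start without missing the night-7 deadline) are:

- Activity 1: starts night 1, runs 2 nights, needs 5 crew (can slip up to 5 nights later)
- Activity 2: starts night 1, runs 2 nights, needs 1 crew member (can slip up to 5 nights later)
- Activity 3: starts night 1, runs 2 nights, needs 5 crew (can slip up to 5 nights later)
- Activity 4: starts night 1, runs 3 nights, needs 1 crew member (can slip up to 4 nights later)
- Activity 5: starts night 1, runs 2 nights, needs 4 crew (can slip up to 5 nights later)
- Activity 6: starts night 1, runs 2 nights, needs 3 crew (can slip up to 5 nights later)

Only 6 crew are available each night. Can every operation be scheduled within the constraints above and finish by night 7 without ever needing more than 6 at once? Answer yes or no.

The minimum achievable peak is 7; 6 < 7, so no feasible schedule stays within the cap.

no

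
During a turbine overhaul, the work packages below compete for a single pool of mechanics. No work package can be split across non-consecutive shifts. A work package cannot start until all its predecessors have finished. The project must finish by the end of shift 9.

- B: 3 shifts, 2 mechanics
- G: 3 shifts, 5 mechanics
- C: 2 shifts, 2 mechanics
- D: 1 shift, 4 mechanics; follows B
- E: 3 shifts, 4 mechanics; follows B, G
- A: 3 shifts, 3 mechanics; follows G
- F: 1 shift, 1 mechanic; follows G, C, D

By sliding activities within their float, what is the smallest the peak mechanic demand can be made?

Early-start (B@1, G@1, C@1, D@4, E@4, A@4, F@5) gives peak 11: s1:9  s2:9  s3:7  s4:11  s5:8  s6:7  s7:0  s8:0  s9:0.
Shift C→4, E→5, A→6, F→8.
Schedule B@1, G@1, C@4, D@4, E@5, A@6, F@8: s1:7  s2:7  s3:7  s4:6  s5:6  s6:7  s7:7  s8:4  s9:0 — peak 7.

7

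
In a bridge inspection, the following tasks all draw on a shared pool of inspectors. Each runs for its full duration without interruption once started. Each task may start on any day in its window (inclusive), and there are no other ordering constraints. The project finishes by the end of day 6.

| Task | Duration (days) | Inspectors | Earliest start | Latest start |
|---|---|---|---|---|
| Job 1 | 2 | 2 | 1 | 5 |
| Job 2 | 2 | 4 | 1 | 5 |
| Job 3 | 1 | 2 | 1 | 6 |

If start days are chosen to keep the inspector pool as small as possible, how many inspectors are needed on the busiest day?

4

Early-start (Job 1@1, Job 2@1, Job 3@1) gives peak 8: d1:8  d2:6  d3:0  d4:0  d5:0  d6:0.
Shift Job 2→3.
Schedule Job 1@1, Job 2@3, Job 3@1: d1:4  d2:2  d3:4  d4:4  d5:0  d6:0 — peak 4.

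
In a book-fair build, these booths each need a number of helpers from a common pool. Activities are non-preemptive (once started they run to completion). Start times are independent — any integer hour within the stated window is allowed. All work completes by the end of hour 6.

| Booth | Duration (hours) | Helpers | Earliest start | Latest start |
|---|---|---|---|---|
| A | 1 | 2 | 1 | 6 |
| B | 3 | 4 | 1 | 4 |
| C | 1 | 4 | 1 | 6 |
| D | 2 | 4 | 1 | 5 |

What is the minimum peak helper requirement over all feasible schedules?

Early-start (A@1, B@1, C@1, D@1) gives peak 14: h1:14  h2:8  h3:4  h4:0  h5:0  h6:0.
Shift C→4, D→5.
Schedule A@1, B@1, C@4, D@5: h1:6  h2:4  h3:4  h4:4  h5:4  h6:4 — peak 6.

6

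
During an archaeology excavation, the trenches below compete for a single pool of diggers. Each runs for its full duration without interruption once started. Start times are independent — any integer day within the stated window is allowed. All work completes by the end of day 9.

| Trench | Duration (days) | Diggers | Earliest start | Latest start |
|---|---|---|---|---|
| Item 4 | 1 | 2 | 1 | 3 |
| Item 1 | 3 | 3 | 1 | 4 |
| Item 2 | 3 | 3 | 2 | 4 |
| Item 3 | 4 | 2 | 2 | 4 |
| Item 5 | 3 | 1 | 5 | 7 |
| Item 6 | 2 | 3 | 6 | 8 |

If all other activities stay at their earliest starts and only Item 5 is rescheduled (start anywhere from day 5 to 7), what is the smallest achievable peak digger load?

8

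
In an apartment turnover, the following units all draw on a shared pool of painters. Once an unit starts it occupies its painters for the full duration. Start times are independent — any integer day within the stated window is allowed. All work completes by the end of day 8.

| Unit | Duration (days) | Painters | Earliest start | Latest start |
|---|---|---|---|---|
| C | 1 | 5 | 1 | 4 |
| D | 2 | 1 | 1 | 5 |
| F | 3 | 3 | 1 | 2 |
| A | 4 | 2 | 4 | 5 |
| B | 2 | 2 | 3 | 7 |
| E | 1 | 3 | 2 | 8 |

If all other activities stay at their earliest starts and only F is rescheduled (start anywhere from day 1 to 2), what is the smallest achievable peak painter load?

F@1: d1:9  d2:7  d3:5  d4:4  d5:2  d6:2  d7:2  d8:0 → peak 9
F@2: d1:6  d2:7  d3:5  d4:7  d5:2  d6:2  d7:2  d8:0 → peak 7
Best is F@2, peak 7.

7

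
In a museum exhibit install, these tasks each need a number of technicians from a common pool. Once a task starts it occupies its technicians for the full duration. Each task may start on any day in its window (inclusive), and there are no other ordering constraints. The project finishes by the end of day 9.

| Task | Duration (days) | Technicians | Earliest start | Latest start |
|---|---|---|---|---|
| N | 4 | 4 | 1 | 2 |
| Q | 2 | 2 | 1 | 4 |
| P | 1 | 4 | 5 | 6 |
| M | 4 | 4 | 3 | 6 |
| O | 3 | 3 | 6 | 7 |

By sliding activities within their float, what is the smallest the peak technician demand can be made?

Early-start (N@1, Q@1, P@5, M@3, O@6) gives peak 8: d1:6  d2:6  d3:8  d4:8  d5:8  d6:7  d7:3  d8:3  d9:0.
Shift M→6.
Schedule N@1, Q@1, P@5, M@6, O@6: d1:6  d2:6  d3:4  d4:4  d5:4  d6:7  d7:7  d8:7  d9:4 — peak 7.

7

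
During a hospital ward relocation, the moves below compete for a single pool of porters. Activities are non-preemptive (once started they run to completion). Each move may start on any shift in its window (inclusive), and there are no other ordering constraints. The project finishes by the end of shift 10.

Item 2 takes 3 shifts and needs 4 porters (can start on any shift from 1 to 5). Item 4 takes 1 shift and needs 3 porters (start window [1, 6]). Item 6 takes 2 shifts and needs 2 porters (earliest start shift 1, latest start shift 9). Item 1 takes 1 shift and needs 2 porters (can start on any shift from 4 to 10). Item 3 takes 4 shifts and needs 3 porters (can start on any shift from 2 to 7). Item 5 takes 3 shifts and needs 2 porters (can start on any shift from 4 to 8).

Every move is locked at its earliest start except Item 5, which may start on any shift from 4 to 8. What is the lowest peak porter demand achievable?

9

Item 5@4: s1:9  s2:9  s3:7  s4:7  s5:5  s6:2  s7:0  s8:0  s9:0  s10:0 → peak 9
Item 5@5: s1:9  s2:9  s3:7  s4:5  s5:5  s6:2  s7:2  s8:0  s9:0  s10:0 → peak 9
Item 5@6: s1:9  s2:9  s3:7  s4:5  s5:3  s6:2  s7:2  s8:2  s9:0  s10:0 → peak 9
Item 5@7: s1:9  s2:9  s3:7  s4:5  s5:3  s6:0  s7:2  s8:2  s9:2  s10:0 → peak 9
Item 5@8: s1:9  s2:9  s3:7  s4:5  s5:3  s6:0  s7:0  s8:2  s9:2  s10:2 → peak 9
Best is Item 5@4, peak 9.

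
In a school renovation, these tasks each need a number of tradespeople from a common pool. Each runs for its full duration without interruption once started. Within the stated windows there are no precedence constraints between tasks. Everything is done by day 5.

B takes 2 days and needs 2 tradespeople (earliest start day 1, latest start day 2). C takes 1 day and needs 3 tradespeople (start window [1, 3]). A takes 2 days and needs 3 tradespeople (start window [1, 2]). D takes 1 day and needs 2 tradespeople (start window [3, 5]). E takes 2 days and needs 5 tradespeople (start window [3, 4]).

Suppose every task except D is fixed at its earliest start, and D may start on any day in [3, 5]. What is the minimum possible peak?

8

D@3: d1:8  d2:5  d3:7  d4:5  d5:0 → peak 8
D@4: d1:8  d2:5  d3:5  d4:7  d5:0 → peak 8
D@5: d1:8  d2:5  d3:5  d4:5  d5:2 → peak 8
Best is D@3, peak 8.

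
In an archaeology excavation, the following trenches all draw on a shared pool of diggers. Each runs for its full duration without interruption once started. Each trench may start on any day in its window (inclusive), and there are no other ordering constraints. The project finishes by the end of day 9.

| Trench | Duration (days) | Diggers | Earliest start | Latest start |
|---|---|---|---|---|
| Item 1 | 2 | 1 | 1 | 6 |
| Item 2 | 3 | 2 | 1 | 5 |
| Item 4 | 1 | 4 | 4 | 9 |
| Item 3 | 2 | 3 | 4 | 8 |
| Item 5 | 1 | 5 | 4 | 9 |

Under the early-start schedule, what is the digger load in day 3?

At early start, day 3 has: Item 2.
Demand: 2 = 2.

2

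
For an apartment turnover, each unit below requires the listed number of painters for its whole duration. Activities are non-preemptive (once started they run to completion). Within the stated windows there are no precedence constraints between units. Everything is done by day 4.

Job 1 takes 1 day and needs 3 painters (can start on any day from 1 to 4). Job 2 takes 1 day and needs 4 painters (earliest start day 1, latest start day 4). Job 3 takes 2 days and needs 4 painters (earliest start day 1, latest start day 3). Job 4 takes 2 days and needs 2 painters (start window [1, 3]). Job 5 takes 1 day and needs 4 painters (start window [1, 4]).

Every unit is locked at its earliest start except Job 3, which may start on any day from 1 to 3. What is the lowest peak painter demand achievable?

Job 3@1: d1:17  d2:6  d3:0  d4:0 → peak 17
Job 3@2: d1:13  d2:6  d3:4  d4:0 → peak 13
Job 3@3: d1:13  d2:2  d3:4  d4:4 → peak 13
Best is Job 3@2, peak 13.

13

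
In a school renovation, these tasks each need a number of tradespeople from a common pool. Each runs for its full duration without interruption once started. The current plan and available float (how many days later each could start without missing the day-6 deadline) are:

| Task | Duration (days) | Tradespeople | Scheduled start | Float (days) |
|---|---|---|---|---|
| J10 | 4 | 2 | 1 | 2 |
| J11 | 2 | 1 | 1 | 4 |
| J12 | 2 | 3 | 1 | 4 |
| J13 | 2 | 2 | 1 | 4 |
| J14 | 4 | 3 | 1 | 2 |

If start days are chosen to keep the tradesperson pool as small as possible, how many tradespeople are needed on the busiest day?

Early-start (J10@1, J11@1, J12@1, J13@1, J14@1) gives peak 11: d1:11  d2:11  d3:5  d4:5  d5:0  d6:0.
Shift J13→5, J14→3.
Schedule J10@1, J11@1, J12@1, J13@5, J14@3: d1:6  d2:6  d3:5  d4:5  d5:5  d6:5 — peak 6.
Total tradesperson-days = 32 over 6 days ⇒ peak ≥ ⌈32/6⌉ = 6, so 6 is optimal.

6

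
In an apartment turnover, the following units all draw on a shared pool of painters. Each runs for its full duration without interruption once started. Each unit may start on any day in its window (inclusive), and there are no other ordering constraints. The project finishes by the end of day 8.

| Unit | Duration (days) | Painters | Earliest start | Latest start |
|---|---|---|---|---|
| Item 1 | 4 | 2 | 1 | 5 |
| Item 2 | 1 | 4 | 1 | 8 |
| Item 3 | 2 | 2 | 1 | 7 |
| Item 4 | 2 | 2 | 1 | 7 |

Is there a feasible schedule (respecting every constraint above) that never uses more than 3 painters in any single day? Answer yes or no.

The minimum achievable peak is 4; 3 < 4, so no feasible schedule stays within the cap.

no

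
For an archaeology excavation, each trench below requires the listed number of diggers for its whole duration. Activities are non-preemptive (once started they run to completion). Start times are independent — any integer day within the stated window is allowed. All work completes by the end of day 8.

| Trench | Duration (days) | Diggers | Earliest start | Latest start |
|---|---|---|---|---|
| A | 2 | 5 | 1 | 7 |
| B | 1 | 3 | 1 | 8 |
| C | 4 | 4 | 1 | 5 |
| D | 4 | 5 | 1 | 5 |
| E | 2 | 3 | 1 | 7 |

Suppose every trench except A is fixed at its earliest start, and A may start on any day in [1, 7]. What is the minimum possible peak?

15

A@1: d1:20  d2:17  d3:9  d4:9  d5:0  d6:0  d7:0  d8:0 → peak 20
A@2: d1:15  d2:17  d3:14  d4:9  d5:0  d6:0  d7:0  d8:0 → peak 17
A@3: d1:15  d2:12  d3:14  d4:14  d5:0  d6:0  d7:0  d8:0 → peak 15
A@4: d1:15  d2:12  d3:9  d4:14  d5:5  d6:0  d7:0  d8:0 → peak 15
A@5: d1:15  d2:12  d3:9  d4:9  d5:5  d6:5  d7:0  d8:0 → peak 15
A@6: d1:15  d2:12  d3:9  d4:9  d5:0  d6:5  d7:5  d8:0 → peak 15
A@7: d1:15  d2:12  d3:9  d4:9  d5:0  d6:0  d7:5  d8:5 → peak 15
Best is A@3, peak 15.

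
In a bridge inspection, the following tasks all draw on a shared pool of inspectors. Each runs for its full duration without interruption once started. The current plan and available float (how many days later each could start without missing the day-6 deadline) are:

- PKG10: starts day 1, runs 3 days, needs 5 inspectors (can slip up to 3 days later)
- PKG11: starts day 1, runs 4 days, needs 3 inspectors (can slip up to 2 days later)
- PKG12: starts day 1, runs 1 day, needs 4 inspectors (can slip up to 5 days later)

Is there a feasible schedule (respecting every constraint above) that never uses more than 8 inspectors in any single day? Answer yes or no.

Schedule PKG10@1, PKG11@1, PKG12@4: d1:8  d2:8  d3:8  d4:7  d5:0  d6:0 — peak 8 ≤ 8.

yes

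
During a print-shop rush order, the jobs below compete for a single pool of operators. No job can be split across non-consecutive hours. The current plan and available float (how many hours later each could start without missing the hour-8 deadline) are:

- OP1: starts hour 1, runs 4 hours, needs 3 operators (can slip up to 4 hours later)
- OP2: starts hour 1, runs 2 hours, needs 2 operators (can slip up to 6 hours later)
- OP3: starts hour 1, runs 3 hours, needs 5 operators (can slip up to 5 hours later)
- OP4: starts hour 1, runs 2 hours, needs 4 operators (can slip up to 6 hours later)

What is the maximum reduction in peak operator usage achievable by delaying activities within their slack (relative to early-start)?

7

Early-start peak: h1:14  h2:14  h3:8  h4:3  h5:0  h6:0  h7:0  h8:0 ⇒ 14.
Leveled (OP1@1, OP2@1, OP3@5, OP4@3): h1:5  h2:5  h3:7  h4:7  h5:5  h6:5  h7:5  h8:0 ⇒ 7.
Reduction 14 − 7 = 7.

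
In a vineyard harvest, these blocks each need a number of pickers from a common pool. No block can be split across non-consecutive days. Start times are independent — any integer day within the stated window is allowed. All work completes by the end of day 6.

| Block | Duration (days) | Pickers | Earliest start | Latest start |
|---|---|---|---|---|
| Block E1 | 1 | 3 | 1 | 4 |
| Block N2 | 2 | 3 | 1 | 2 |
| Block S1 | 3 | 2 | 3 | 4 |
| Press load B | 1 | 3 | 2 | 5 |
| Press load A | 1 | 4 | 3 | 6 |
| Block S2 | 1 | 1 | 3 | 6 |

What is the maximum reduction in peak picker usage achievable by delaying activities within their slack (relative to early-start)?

2

Early-start peak: d1:6  d2:6  d3:7  d4:2  d5:2  d6:0 ⇒ 7.
Leveled (Block E1@1, Block N2@2, Block S1@3, Press load B@4, Press load A@6, Block S2@5): d1:3  d2:3  d3:5  d4:5  d5:3  d6:4 ⇒ 5.
Reduction 7 − 5 = 2.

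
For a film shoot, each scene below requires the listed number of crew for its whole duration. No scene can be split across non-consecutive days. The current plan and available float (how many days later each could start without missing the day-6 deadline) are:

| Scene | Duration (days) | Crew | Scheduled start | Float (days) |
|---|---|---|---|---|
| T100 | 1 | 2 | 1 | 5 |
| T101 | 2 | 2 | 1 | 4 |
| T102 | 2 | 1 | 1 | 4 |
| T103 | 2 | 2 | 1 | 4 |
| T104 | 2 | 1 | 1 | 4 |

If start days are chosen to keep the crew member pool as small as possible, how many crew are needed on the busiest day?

3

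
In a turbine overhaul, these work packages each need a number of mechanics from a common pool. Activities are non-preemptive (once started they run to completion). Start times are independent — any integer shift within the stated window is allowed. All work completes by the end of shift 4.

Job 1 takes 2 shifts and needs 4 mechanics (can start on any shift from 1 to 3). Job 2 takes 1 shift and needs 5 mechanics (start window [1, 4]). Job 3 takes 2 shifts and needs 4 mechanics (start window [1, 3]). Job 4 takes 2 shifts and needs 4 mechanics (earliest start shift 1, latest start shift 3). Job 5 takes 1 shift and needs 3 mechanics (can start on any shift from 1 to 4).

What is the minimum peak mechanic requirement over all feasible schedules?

9

Early-start (Job 1@1, Job 2@1, Job 3@1, Job 4@1, Job 5@1) gives peak 20: s1:20  s2:12  s3:0  s4:0.
Shift Job 3→2, Job 4→3, Job 5→4.
Schedule Job 1@1, Job 2@1, Job 3@2, Job 4@3, Job 5@4: s1:9  s2:8  s3:8  s4:7 — peak 9.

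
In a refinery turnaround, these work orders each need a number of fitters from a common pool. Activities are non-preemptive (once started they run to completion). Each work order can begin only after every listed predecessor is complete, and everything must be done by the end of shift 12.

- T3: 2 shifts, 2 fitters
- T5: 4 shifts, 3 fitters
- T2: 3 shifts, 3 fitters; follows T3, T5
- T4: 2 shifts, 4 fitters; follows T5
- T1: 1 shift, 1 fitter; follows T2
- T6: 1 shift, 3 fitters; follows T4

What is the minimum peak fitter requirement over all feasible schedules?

Early-start (T3@1, T5@1, T2@5, T4@5, T1@8, T6@7) gives peak 7: s1:5  s2:5  s3:3  s4:3  s5:7  s6:7  s7:6  s8:1  s9:0  s10:0  s11:0  s12:0.
Shift T5→3, T2→7, T4→10, T1→12, T6→12.
Schedule T3@1, T5@3, T2@7, T4@10, T1@12, T6@12: s1:2  s2:2  s3:3  s4:3  s5:3  s6:3  s7:3  s8:3  s9:3  s10:4  s11:4  s12:4 — peak 4.
Total fitter-shifts = 37 over 12 shifts ⇒ peak ≥ ⌈37/12⌉ = 4, so 4 is optimal.

4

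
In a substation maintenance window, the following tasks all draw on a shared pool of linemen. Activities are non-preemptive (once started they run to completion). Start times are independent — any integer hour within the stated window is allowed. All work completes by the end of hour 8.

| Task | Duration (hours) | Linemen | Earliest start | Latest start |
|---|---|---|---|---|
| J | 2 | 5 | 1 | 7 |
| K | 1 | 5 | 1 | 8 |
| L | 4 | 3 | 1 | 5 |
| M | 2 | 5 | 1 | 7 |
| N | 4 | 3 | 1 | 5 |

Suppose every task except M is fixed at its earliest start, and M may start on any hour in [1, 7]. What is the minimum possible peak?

16

M@1: h1:21  h2:16  h3:6  h4:6  h5:0  h6:0  h7:0  h8:0 → peak 21
M@2: h1:16  h2:16  h3:11  h4:6  h5:0  h6:0  h7:0  h8:0 → peak 16
M@3: h1:16  h2:11  h3:11  h4:11  h5:0  h6:0  h7:0  h8:0 → peak 16
M@4: h1:16  h2:11  h3:6  h4:11  h5:5  h6:0  h7:0  h8:0 → peak 16
M@5: h1:16  h2:11  h3:6  h4:6  h5:5  h6:5  h7:0  h8:0 → peak 16
M@6: h1:16  h2:11  h3:6  h4:6  h5:0  h6:5  h7:5  h8:0 → peak 16
M@7: h1:16  h2:11  h3:6  h4:6  h5:0  h6:0  h7:5  h8:5 → peak 16
Best is M@2, peak 16.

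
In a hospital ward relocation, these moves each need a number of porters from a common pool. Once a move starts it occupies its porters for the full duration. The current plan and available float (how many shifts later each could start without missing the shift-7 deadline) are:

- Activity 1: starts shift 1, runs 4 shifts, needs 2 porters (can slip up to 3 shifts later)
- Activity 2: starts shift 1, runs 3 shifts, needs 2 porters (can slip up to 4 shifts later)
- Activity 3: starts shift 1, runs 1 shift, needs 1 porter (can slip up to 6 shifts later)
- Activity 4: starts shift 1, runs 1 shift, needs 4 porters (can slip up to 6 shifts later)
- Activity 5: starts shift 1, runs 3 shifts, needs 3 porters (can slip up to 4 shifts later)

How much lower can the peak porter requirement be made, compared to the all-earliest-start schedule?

Early-start peak: s1:12  s2:7  s3:7  s4:2  s5:0  s6:0  s7:0 ⇒ 12.
Leveled (Activity 1@1, Activity 2@1, Activity 3@1, Activity 4@7, Activity 5@4): s1:5  s2:4  s3:4  s4:5  s5:3  s6:3  s7:4 ⇒ 5.
Reduction 12 − 5 = 7.

7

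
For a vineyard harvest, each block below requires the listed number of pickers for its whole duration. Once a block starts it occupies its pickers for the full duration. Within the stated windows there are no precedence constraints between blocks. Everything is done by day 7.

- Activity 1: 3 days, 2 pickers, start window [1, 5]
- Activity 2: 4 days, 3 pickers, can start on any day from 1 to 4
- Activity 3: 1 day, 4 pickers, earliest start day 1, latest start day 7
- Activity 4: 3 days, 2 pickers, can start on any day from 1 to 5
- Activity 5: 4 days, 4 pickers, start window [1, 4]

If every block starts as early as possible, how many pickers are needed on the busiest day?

15

Early-start schedule: Activity 1@1, Activity 2@1, Activity 3@1, Activity 4@1, Activity 5@1.
Load per day: day 1: 15, day 2: 11, day 3: 11, day 4: 7, day 5: 0, day 6: 0, day 7: 0.
Peak is 15.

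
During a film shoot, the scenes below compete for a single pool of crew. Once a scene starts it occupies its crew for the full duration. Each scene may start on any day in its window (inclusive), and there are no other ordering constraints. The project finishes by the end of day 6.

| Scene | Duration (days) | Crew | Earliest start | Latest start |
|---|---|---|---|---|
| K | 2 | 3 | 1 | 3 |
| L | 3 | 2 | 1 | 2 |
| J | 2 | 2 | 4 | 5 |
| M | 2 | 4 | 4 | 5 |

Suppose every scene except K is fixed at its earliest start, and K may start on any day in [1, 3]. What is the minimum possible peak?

K@1: d1:5  d2:5  d3:2  d4:6  d5:6  d6:0 → peak 6
K@2: d1:2  d2:5  d3:5  d4:6  d5:6  d6:0 → peak 6
K@3: d1:2  d2:2  d3:5  d4:9  d5:6  d6:0 → peak 9
Best is K@1, peak 6.

6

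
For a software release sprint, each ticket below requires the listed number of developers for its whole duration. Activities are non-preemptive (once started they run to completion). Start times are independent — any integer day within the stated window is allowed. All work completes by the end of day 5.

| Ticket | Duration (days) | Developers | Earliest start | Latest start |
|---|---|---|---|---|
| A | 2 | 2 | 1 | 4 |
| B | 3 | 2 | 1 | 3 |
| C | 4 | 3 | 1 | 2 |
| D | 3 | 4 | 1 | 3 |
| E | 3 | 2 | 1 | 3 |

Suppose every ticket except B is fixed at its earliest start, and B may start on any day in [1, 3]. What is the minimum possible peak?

11

B@1: d1:13  d2:13  d3:11  d4:3  d5:0 → peak 13
B@2: d1:11  d2:13  d3:11  d4:5  d5:0 → peak 13
B@3: d1:11  d2:11  d3:11  d4:5  d5:2 → peak 11
Best is B@3, peak 11.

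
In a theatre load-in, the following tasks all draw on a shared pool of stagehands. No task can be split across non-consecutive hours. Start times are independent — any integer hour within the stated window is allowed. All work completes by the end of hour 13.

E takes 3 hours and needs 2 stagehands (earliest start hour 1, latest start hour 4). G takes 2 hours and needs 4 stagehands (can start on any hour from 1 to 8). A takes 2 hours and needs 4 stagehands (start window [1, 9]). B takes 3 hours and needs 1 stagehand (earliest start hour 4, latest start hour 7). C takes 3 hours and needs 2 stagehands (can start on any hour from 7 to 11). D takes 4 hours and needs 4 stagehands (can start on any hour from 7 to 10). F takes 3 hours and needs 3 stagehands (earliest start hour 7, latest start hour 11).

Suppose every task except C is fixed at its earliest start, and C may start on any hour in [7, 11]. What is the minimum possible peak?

10

C@7: h1:10  h2:10  h3:2  h4:1  h5:1  h6:1  h7:9  h8:9  h9:9  h10:4  h11:0  h12:0  h13:0 → peak 10
C@8: h1:10  h2:10  h3:2  h4:1  h5:1  h6:1  h7:7  h8:9  h9:9  h10:6  h11:0  h12:0  h13:0 → peak 10
C@9: h1:10  h2:10  h3:2  h4:1  h5:1  h6:1  h7:7  h8:7  h9:9  h10:6  h11:2  h12:0  h13:0 → peak 10
C@10: h1:10  h2:10  h3:2  h4:1  h5:1  h6:1  h7:7  h8:7  h9:7  h10:6  h11:2  h12:2  h13:0 → peak 10
C@11: h1:10  h2:10  h3:2  h4:1  h5:1  h6:1  h7:7  h8:7  h9:7  h10:4  h11:2  h12:2  h13:2 → peak 10
Best is C@7, peak 10.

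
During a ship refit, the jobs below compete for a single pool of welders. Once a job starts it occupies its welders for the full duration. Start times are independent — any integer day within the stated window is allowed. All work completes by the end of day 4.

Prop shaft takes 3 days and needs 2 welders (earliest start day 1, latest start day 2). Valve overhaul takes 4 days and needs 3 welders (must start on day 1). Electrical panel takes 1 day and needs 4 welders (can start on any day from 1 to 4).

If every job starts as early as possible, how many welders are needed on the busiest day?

Early-start schedule: Prop shaft@1, Valve overhaul@1, Electrical panel@1.
Load per day: day 1: 9, day 2: 5, day 3: 5, day 4: 3.
Peak is 9.

9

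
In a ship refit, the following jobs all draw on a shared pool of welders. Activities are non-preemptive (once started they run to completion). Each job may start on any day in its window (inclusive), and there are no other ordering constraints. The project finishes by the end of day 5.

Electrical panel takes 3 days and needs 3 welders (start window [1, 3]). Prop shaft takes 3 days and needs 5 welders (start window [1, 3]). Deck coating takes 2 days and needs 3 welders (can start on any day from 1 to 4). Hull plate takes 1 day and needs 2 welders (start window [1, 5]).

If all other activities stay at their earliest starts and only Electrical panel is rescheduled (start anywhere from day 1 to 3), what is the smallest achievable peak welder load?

10

Electrical panel@1: d1:13  d2:11  d3:8  d4:0  d5:0 → peak 13
Electrical panel@2: d1:10  d2:11  d3:8  d4:3  d5:0 → peak 11
Electrical panel@3: d1:10  d2:8  d3:8  d4:3  d5:3 → peak 10
Best is Electrical panel@3, peak 10.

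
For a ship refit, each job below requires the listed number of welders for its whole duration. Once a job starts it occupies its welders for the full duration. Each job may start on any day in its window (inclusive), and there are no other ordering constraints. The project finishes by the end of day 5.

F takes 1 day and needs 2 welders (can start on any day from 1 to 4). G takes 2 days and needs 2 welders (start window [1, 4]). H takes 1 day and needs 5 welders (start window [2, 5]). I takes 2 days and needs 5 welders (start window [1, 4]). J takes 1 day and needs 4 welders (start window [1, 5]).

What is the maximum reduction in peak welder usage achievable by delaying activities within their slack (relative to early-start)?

Early-start peak: d1:13  d2:12  d3:0  d4:0  d5:0 ⇒ 13.
Leveled (F@1, G@1, H@3, I@4, J@2): d1:4  d2:6  d3:5  d4:5  d5:5 ⇒ 6.
Reduction 13 − 6 = 7.

7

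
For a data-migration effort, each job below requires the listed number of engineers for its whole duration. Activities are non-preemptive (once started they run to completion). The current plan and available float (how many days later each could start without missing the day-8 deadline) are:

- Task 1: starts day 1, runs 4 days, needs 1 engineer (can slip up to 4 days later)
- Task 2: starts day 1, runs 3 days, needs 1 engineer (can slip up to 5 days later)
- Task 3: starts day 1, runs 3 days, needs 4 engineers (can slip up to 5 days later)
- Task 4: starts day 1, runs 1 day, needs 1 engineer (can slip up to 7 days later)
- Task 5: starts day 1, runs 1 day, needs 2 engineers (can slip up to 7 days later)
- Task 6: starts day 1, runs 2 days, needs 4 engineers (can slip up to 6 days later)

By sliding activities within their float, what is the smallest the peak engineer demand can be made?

Early-start (Task 1@1, Task 2@1, Task 3@1, Task 4@1, Task 5@1, Task 6@1) gives peak 13: d1:13  d2:10  d3:6  d4:1  d5:0  d6:0  d7:0  d8:0.
Shift Task 3→4, Task 6→7.
Schedule Task 1@1, Task 2@1, Task 3@4, Task 4@1, Task 5@1, Task 6@7: d1:5  d2:2  d3:2  d4:5  d5:4  d6:4  d7:4  d8:4 — peak 5.

5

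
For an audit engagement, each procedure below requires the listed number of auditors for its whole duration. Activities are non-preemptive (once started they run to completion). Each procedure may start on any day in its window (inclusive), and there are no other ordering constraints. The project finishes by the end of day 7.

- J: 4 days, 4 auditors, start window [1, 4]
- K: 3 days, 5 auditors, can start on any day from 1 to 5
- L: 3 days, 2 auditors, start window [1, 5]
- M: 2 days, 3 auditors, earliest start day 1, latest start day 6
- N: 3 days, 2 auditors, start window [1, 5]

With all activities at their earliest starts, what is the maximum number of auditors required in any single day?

16

Early-start schedule: J@1, K@1, L@1, M@1, N@1.
Load per day: day 1: 16, day 2: 16, day 3: 13, day 4: 4, day 5: 0, day 6: 0, day 7: 0.
Peak is 16.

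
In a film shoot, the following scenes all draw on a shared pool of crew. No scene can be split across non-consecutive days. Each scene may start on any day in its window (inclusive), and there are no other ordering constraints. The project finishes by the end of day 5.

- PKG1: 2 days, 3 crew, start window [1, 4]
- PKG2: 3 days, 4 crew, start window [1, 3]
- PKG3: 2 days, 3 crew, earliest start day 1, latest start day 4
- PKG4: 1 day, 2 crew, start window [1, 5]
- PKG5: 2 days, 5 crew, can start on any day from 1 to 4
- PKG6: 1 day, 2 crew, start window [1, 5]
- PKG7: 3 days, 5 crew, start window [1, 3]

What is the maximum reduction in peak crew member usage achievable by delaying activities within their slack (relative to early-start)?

Early-start peak: d1:24  d2:20  d3:9  d4:0  d5:0 ⇒ 24.
Leveled (PKG1@1, PKG2@3, PKG3@1, PKG4@3, PKG5@1, PKG6@4, PKG7@3): d1:11  d2:11  d3:11  d4:11  d5:9 ⇒ 11.
Reduction 24 − 11 = 13.

13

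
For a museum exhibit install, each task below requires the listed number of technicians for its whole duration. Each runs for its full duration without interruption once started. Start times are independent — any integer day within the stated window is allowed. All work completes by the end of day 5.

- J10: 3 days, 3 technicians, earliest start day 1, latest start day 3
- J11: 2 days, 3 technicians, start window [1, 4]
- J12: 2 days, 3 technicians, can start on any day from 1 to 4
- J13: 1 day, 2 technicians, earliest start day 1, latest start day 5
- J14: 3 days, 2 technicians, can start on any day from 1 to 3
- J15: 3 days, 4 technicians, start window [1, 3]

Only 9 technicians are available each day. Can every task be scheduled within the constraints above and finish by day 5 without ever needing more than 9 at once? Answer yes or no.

Schedule J10@1, J11@1, J12@1, J13@4, J14@3, J15@3: d1:9  d2:9  d3:9  d4:8  d5:6 — peak 9 ≤ 9.

yes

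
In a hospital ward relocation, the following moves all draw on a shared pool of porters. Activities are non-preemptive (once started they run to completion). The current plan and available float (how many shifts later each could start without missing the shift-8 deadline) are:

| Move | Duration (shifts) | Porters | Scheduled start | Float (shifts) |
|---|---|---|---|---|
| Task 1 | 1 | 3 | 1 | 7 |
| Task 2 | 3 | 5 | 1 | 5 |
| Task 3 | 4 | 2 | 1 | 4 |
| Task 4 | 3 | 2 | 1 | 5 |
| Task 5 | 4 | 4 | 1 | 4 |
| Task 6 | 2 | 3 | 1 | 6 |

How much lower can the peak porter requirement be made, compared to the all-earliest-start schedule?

Early-start peak: s1:19  s2:16  s3:13  s4:6  s5:0  s6:0  s7:0  s8:0 ⇒ 19.
Leveled (Task 1@4, Task 2@1, Task 3@1, Task 4@4, Task 5@5, Task 6@7): s1:7  s2:7  s3:7  s4:7  s5:6  s6:6  s7:7  s8:7 ⇒ 7.
Reduction 19 − 7 = 12.

12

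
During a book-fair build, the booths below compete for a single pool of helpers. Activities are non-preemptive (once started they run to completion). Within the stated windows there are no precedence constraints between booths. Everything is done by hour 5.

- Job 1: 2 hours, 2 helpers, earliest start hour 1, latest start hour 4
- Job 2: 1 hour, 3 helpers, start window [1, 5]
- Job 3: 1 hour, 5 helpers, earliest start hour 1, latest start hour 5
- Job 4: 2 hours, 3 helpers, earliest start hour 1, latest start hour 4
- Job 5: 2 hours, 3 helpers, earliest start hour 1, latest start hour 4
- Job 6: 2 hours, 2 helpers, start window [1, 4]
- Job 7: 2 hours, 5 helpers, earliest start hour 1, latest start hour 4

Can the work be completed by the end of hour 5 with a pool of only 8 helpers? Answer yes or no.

Schedule Job 1@1, Job 2@1, Job 3@3, Job 4@1, Job 5@2, Job 6@4, Job 7@4: h1:8  h2:8  h3:8  h4:7  h5:7 — peak 8 ≤ 8.

yes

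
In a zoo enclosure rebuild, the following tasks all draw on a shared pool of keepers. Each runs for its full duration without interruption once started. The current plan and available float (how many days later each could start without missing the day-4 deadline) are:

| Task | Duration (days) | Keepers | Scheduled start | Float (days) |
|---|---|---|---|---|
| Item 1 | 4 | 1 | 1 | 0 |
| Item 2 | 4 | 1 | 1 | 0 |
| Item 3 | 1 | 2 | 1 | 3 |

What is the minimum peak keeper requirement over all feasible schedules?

4

Schedule Item 1@1, Item 2@1, Item 3@1: d1:4  d2:2  d3:2  d4:2 — peak 4.
No arrangement of the 4 feasible schedules does better.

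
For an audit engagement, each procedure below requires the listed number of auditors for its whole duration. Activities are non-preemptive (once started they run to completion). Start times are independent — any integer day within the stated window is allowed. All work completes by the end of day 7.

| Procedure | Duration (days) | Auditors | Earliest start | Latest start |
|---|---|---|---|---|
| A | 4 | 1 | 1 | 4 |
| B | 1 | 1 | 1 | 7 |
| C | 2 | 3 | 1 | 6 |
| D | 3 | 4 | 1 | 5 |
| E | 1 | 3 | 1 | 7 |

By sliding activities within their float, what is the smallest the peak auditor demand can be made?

4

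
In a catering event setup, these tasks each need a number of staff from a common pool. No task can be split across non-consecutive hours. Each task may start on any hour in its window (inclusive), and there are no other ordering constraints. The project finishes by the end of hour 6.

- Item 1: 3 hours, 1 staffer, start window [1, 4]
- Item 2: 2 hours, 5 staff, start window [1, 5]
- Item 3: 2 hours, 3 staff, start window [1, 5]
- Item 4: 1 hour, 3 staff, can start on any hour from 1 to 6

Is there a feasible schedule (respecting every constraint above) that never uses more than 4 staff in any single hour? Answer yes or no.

no

The minimum achievable peak is 5; 4 < 5, so no feasible schedule stays within the cap.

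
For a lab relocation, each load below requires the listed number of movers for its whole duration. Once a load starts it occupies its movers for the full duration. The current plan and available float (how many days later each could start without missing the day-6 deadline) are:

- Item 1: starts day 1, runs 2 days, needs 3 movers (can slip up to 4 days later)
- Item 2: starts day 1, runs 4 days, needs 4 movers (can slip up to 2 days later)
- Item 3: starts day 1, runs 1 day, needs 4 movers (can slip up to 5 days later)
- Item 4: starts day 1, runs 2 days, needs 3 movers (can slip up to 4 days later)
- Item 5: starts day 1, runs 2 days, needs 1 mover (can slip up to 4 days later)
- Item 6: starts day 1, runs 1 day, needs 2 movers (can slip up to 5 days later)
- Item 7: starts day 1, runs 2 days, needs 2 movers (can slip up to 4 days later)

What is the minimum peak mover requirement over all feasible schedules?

Early-start (Item 1@1, Item 2@1, Item 3@1, Item 4@1, Item 5@1, Item 6@1, Item 7@1) gives peak 19: d1:19  d2:13  d3:4  d4:4  d5:0  d6:0.
Shift Item 3→5, Item 4→3, Item 5→5, Item 6→6, Item 7→5.
Schedule Item 1@1, Item 2@1, Item 3@5, Item 4@3, Item 5@5, Item 6@6, Item 7@5: d1:7  d2:7  d3:7  d4:7  d5:7  d6:5 — peak 7.
Total mover-days = 40 over 6 days ⇒ peak ≥ ⌈40/6⌉ = 7, so 7 is optimal.

7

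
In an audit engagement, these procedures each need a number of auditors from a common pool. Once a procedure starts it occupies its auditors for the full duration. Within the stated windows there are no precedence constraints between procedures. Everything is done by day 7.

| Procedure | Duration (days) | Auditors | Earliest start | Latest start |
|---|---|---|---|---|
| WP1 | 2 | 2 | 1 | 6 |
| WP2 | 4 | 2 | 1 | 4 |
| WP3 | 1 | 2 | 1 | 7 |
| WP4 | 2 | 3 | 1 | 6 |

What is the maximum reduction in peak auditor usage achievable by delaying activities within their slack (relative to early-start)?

Early-start peak: d1:9  d2:7  d3:2  d4:2  d5:0  d6:0  d7:0 ⇒ 9.
Leveled (WP1@1, WP2@1, WP3@3, WP4@5): d1:4  d2:4  d3:4  d4:2  d5:3  d6:3  d7:0 ⇒ 4.
Reduction 9 − 4 = 5.

5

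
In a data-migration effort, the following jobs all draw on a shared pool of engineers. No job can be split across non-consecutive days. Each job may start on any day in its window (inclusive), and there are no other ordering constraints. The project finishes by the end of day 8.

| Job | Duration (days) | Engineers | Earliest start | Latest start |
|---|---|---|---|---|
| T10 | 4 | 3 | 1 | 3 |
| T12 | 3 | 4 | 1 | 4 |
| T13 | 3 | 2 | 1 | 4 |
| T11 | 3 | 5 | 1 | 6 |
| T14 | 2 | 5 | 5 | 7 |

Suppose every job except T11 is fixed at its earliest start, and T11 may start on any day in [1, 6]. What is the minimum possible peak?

10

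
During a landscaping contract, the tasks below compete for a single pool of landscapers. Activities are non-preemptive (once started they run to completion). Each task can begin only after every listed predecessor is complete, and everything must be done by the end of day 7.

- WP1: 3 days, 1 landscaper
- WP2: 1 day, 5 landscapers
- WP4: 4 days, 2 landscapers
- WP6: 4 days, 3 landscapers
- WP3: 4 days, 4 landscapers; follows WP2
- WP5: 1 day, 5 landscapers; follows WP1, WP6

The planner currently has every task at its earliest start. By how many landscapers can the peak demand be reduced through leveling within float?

2

Early-start peak: d1:11  d2:10  d3:10  d4:9  d5:9  d6:0  d7:0 ⇒ 11.
Leveled (WP1@1, WP2@1, WP4@1, WP6@2, WP3@4, WP5@6): d1:8  d2:6  d3:6  d4:9  d5:7  d6:9  d7:4 ⇒ 9.
Reduction 11 − 9 = 2.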